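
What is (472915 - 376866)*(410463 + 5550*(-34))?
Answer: 21300114387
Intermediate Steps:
(472915 - 376866)*(410463 + 5550*(-34)) = 96049*(410463 - 188700) = 96049*221763 = 21300114387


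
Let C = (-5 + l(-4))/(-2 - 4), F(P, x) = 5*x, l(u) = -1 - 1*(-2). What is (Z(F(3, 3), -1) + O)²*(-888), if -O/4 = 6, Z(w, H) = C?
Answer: -1450400/3 ≈ -4.8347e+5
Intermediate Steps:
l(u) = 1 (l(u) = -1 + 2 = 1)
C = ⅔ (C = (-5 + 1)/(-2 - 4) = -4/(-6) = -4*(-⅙) = ⅔ ≈ 0.66667)
Z(w, H) = ⅔
O = -24 (O = -4*6 = -24)
(Z(F(3, 3), -1) + O)²*(-888) = (⅔ - 24)²*(-888) = (-70/3)²*(-888) = (4900/9)*(-888) = -1450400/3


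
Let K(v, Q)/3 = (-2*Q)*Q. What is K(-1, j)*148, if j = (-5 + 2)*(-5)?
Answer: -199800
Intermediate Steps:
j = 15 (j = -3*(-5) = 15)
K(v, Q) = -6*Q² (K(v, Q) = 3*((-2*Q)*Q) = 3*(-2*Q²) = -6*Q²)
K(-1, j)*148 = -6*15²*148 = -6*225*148 = -1350*148 = -199800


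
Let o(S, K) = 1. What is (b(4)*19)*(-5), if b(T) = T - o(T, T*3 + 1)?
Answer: -285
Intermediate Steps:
b(T) = -1 + T (b(T) = T - 1*1 = T - 1 = -1 + T)
(b(4)*19)*(-5) = ((-1 + 4)*19)*(-5) = (3*19)*(-5) = 57*(-5) = -285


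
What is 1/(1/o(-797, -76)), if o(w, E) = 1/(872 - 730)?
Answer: 1/142 ≈ 0.0070423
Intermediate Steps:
o(w, E) = 1/142
1/(1/o(-797, -76)) = 1/(1/(1/142)) = 1/142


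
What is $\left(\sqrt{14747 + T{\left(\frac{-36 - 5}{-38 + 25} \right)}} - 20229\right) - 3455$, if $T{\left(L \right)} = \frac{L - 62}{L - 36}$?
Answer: $-23684 + \frac{\sqrt{2689132418}}{427} \approx -23563.0$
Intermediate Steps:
$T{\left(L \right)} = \frac{-62 + L}{-36 + L}$
$\left(\sqrt{14747 + T{\left(\frac{-36 - 5}{-38 + 25} \right)}} - 20229\right) - 3455 = \left(\sqrt{14747 + \frac{-62 + \frac{-36 - 5}{-38 + 25}}{-36 + \frac{-36 - 5}{-38 + 25}}} - 20229\right) - 3455 = \left(\sqrt{14747 + \frac{-62 - \frac{41}{-13}}{-36 - \frac{41}{-13}}} - 20229\right) - 3455 = \left(\sqrt{14747 + \frac{-62 - - \frac{41}{13}}{-36 - - \frac{41}{13}}} - 20229\right) - 3455 = \left(\sqrt{14747 + \frac{-62 + \frac{41}{13}}{-36 + \frac{41}{13}}} - 20229\right) - 3455 = \left(\sqrt{14747 + \frac{1}{- \frac{427}{13}} \left(- \frac{765}{13}\right)} - 20229\right) - 3455 = \left(\sqrt{14747 - - \frac{765}{427}} - 20229\right) - 3455 = \left(\sqrt{14747 + \frac{765}{427}} - 20229\right) - 3455 = \left(\sqrt{\frac{6297734}{427}} - 20229\right) - 3455 = \left(\frac{\sqrt{2689132418}}{427} - 20229\right) - 3455 = \left(-20229 + \frac{\sqrt{2689132418}}{427}\right) - 3455 = -23684 + \frac{\sqrt{2689132418}}{427}$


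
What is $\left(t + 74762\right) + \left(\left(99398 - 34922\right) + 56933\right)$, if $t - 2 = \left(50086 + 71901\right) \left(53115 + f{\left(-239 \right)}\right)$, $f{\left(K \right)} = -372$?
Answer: $6434156514$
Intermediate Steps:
$t = 6433960343$ ($t = 2 + \left(50086 + 71901\right) \left(53115 - 372\right) = 2 + 121987 \cdot 52743 = 2 + 6433960341 = 6433960343$)
$\left(t + 74762\right) + \left(\left(99398 - 34922\right) + 56933\right) = \left(6433960343 + 74762\right) + \left(\left(99398 - 34922\right) + 56933\right) = 6434035105 + \left(64476 + 56933\right) = 6434035105 + 121409 = 6434156514$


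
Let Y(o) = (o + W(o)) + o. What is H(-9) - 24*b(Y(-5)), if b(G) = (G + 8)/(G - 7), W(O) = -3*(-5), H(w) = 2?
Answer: 158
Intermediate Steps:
W(O) = 15
Y(o) = 15 + 2*o (Y(o) = (o + 15) + o = (15 + o) + o = 15 + 2*o)
b(G) = (8 + G)/(-7 + G)
H(-9) - 24*b(Y(-5)) = 2 - 24*(8 + (15 + 2*(-5)))/(-7 + (15 + 2*(-5))) = 2 - 24*(8 + (15 - 10))/(-7 + (15 - 10)) = 2 - 24*(8 + 5)/(-7 + 5) = 2 - 24*13/(-2) = 2 - (-12)*13 = 2 - 24*(-13/2) = 2 + 156 = 158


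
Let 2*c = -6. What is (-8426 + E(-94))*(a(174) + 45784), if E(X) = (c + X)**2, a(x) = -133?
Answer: 44874933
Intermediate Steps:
c = -3 (c = (1/2)*(-6) = -3)
E(X) = (-3 + X)**2
(-8426 + E(-94))*(a(174) + 45784) = (-8426 + (-3 - 94)**2)*(-133 + 45784) = (-8426 + (-97)**2)*45651 = (-8426 + 9409)*45651 = 983*45651 = 44874933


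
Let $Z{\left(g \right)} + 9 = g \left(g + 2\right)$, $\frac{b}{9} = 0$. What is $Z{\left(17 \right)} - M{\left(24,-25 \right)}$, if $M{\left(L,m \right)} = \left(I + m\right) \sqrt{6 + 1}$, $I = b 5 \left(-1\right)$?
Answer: $314 + 25 \sqrt{7} \approx 380.14$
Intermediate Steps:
$b = 0$ ($b = 9 \cdot 0 = 0$)
$I = 0$ ($I = 0 \cdot 5 \left(-1\right) = 0 \left(-1\right) = 0$)
$Z{\left(g \right)} = -9 + g \left(2 + g\right)$ ($Z{\left(g \right)} = -9 + g \left(g + 2\right) = -9 + g \left(2 + g\right)$)
$M{\left(L,m \right)} = m \sqrt{7}$ ($M{\left(L,m \right)} = \left(0 + m\right) \sqrt{6 + 1} = m \sqrt{7}$)
$Z{\left(17 \right)} - M{\left(24,-25 \right)} = \left(-9 + 17^{2} + 2 \cdot 17\right) - - 25 \sqrt{7} = \left(-9 + 289 + 34\right) + 25 \sqrt{7} = 314 + 25 \sqrt{7}$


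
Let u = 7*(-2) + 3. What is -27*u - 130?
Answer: 167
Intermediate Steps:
u = -11 (u = -14 + 3 = -11)
-27*u - 130 = -27*(-11) - 130 = 297 - 130 = 167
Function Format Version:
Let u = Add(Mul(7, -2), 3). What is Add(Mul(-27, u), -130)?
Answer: 167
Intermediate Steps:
u = -11 (u = Add(-14, 3) = -11)
Add(Mul(-27, u), -130) = Add(Mul(-27, -11), -130) = Add(297, -130) = 167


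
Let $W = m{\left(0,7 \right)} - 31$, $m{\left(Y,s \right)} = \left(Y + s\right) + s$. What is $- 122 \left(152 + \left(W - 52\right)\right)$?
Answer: $-10126$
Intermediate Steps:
$m{\left(Y,s \right)} = Y + 2 s$
$W = -17$ ($W = \left(0 + 2 \cdot 7\right) - 31 = \left(0 + 14\right) - 31 = 14 - 31 = -17$)
$- 122 \left(152 + \left(W - 52\right)\right) = - 122 \left(152 - 69\right) = \left(-122\right) 83 = -10126$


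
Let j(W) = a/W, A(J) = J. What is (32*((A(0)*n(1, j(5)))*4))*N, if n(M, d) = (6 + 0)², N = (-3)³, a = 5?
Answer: 0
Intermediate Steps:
N = -27
j(W) = 5/W
n(M, d) = 36 (n(M, d) = 6² = 36)
(32*((A(0)*n(1, j(5)))*4))*N = (32*((0*36)*4))*(-27) = (32*(0*4))*(-27) = (32*0)*(-27) = 0*(-27) = 0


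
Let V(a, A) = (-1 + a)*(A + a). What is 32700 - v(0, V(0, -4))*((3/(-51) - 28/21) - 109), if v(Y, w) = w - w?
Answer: 32700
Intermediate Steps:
v(Y, w) = 0
32700 - v(0, V(0, -4))*((3/(-51) - 28/21) - 109) = 32700 - 0*((3/(-51) - 28/21) - 109) = 32700 - 0*((3*(-1/51) - 28*1/21) - 109) = 32700 - 0*((-1/17 - 4/3) - 109) = 32700 - 0*(-71/51 - 109) = 32700 - 0*(-5630)/51 = 32700 - 1*0 = 32700 + 0 = 32700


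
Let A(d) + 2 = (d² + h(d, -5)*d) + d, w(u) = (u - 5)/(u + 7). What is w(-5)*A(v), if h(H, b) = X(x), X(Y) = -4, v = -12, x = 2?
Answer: -890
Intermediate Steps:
h(H, b) = -4
w(u) = (-5 + u)/(7 + u)
A(d) = -2 + d² - 3*d (A(d) = -2 + ((d² - 4*d) + d) = -2 + (d² - 3*d) = -2 + d² - 3*d)
w(-5)*A(v) = ((-5 - 5)/(7 - 5))*(-2 + (-12)² - 3*(-12)) = (-10/2)*(-2 + 144 + 36) = ((½)*(-10))*178 = -5*178 = -890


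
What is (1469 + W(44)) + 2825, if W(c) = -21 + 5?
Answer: 4278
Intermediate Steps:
W(c) = -16
(1469 + W(44)) + 2825 = (1469 - 16) + 2825 = 1453 + 2825 = 4278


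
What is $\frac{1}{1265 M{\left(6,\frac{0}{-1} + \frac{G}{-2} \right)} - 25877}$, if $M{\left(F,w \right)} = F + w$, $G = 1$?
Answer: $- \frac{2}{37839} \approx -5.2856 \cdot 10^{-5}$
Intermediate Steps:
$\frac{1}{1265 M{\left(6,\frac{0}{-1} + \frac{G}{-2} \right)} - 25877} = \frac{1}{1265 \left(6 + \left(\frac{0}{-1} + 1 \frac{1}{-2}\right)\right) - 25877} = \frac{1}{1265 \left(6 + \left(0 \left(-1\right) + 1 \left(- \frac{1}{2}\right)\right)\right) - 25877} = \frac{1}{1265 \left(6 + \left(0 - \frac{1}{2}\right)\right) - 25877} = \frac{1}{1265 \left(6 - \frac{1}{2}\right) - 25877} = \frac{1}{1265 \cdot \frac{11}{2} - 25877} = \frac{1}{\frac{13915}{2} - 25877} = \frac{1}{- \frac{37839}{2}} = - \frac{2}{37839}$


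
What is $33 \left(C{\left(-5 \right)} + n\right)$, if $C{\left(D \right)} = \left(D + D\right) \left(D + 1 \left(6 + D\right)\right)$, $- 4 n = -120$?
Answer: $2310$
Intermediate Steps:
$n = 30$ ($n = \left(- \frac{1}{4}\right) \left(-120\right) = 30$)
$C{\left(D \right)} = 2 D \left(6 + 2 D\right)$ ($C{\left(D \right)} = 2 D \left(D + \left(6 + D\right)\right) = 2 D \left(6 + 2 D\right)$)
$33 \left(C{\left(-5 \right)} + n\right) = 33 \left(4 \left(-5\right) \left(3 - 5\right) + 30\right) = 33 \left(4 \left(-5\right) \left(-2\right) + 30\right) = 33 \left(40 + 30\right) = 33 \cdot 70 = 2310$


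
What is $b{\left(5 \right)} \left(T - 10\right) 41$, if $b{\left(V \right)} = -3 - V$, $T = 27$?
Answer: $-5576$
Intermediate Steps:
$b{\left(5 \right)} \left(T - 10\right) 41 = \left(-3 - 5\right) \left(27 - 10\right) 41 = \left(-8\right) 17 \cdot 41 = \left(-136\right) 41 = -5576$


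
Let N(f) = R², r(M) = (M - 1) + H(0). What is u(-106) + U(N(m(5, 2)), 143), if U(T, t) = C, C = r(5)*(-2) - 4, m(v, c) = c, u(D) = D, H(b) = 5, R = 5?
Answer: -128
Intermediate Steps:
r(M) = 4 + M (r(M) = (M - 1) + 5 = (-1 + M) + 5 = 4 + M)
N(f) = 25 (N(f) = 5² = 25)
C = -22 (C = (4 + 5)*(-2) - 4 = 9*(-2) - 4 = -18 - 4 = -22)
U(T, t) = -22
u(-106) + U(N(m(5, 2)), 143) = -106 - 22 = -128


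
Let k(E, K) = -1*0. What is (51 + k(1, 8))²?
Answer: 2601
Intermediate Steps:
k(E, K) = 0
(51 + k(1, 8))² = (51 + 0)² = 51² = 2601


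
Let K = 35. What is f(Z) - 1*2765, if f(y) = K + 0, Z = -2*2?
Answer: -2730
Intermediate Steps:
Z = -4
f(y) = 35 (f(y) = 35 + 0 = 35)
f(Z) - 1*2765 = 35 - 1*2765 = 35 - 2765 = -2730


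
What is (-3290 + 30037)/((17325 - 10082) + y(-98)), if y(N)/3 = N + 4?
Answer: 26747/6961 ≈ 3.8424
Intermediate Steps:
y(N) = 12 + 3*N (y(N) = 3*(N + 4) = 3*(4 + N) = 12 + 3*N)
(-3290 + 30037)/((17325 - 10082) + y(-98)) = (-3290 + 30037)/((17325 - 10082) + (12 + 3*(-98))) = 26747/(7243 + (12 - 294)) = 26747/(7243 - 282) = 26747/6961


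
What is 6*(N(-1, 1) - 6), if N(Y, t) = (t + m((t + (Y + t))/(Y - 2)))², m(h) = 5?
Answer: 180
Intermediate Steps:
N(Y, t) = (5 + t)² (N(Y, t) = (t + 5)² = (5 + t)²)
6*(N(-1, 1) - 6) = 6*((5 + 1)² - 6) = 6*(6² - 6) = 6*(36 - 6) = 6*30 = 180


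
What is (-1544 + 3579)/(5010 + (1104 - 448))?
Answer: 2035/5666 ≈ 0.35916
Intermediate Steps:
(-1544 + 3579)/(5010 + (1104 - 448)) = 2035/(5010 + 656) = 2035/5666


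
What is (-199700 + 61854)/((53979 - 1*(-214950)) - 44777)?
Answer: -68923/112076 ≈ -0.61497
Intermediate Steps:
(-199700 + 61854)/((53979 - 1*(-214950)) - 44777) = -137846/((53979 + 214950) - 44777) = -137846/(268929 - 44777) = -137846/224152 = -137846*1/224152 = -68923/112076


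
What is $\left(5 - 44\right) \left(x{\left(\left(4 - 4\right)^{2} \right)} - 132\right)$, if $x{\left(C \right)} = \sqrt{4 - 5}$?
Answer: $5148 - 39 i \approx 5148.0 - 39.0 i$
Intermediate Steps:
$x{\left(C \right)} = i$ ($x{\left(C \right)} = \sqrt{-1} = i$)
$\left(5 - 44\right) \left(x{\left(\left(4 - 4\right)^{2} \right)} - 132\right) = \left(5 - 44\right) \left(i - 132\right) = \left(5 - 44\right) \left(-132 + i\right) = - 39 \left(-132 + i\right) = 5148 - 39 i$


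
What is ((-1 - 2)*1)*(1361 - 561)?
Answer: -2400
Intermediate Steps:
((-1 - 2)*1)*(1361 - 561) = -3*1*800 = -3*800 = -2400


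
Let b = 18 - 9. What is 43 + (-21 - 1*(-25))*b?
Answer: 79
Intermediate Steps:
b = 9
43 + (-21 - 1*(-25))*b = 43 + (-21 - 1*(-25))*9 = 43 + (-21 + 25)*9 = 43 + 4*9 = 43 + 36 = 79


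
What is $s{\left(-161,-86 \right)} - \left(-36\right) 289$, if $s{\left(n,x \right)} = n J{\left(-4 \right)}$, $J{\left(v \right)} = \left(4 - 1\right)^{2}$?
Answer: $8955$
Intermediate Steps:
$J{\left(v \right)} = 9$ ($J{\left(v \right)} = 3^{2} = 9$)
$s{\left(n,x \right)} = 9 n$ ($s{\left(n,x \right)} = n 9 = 9 n$)
$s{\left(-161,-86 \right)} - \left(-36\right) 289 = 9 \left(-161\right) - \left(-36\right) 289 = -1449 - -10404 = -1449 + 10404 = 8955$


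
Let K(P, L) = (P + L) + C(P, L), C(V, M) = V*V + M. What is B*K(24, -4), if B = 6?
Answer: 3552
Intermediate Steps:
C(V, M) = M + V² (C(V, M) = V² + M = M + V²)
K(P, L) = P + P² + 2*L (K(P, L) = (P + L) + (L + P²) = (L + P) + (L + P²) = P + P² + 2*L)
B*K(24, -4) = 6*(24 + 24² + 2*(-4)) = 6*(24 + 576 - 8) = 6*592 = 3552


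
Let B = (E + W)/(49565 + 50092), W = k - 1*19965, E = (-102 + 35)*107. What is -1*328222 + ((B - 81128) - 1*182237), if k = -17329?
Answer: -19651943374/33219 ≈ -5.9159e+5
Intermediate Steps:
E = -7169 (E = -67*107 = -7169)
W = -37294 (W = -17329 - 1*19965 = -17329 - 19965 = -37294)
B = -14821/33219 (B = (-7169 - 37294)/(49565 + 50092) = -44463/99657 = -44463*1/99657 = -14821/33219 ≈ -0.44616)
-1*328222 + ((B - 81128) - 1*182237) = -1*328222 + ((-14821/33219 - 81128) - 1*182237) = -328222 + (-2695005853/33219 - 182237) = -328222 - 8748736756/33219 = -19651943374/33219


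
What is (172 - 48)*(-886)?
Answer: -109864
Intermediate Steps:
(172 - 48)*(-886) = 124*(-886) = -109864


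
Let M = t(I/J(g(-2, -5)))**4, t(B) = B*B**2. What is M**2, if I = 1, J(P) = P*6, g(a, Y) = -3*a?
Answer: 1/22452257707354557240087211123792674816 ≈ 4.4539e-38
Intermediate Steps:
J(P) = 6*P
t(B) = B**3
M = 1/4738381338321616896 (M = ((1/(6*(-3*(-2))))**3)**4 = ((1/(6*6))**3)**4 = ((1/36)**3)**4 = (1/46656)**4 = 1/4738381338321616896 ≈ 2.1104e-19)
M**2 = (1/4738381338321616896)**2 = 1/22452257707354557240087211123792674816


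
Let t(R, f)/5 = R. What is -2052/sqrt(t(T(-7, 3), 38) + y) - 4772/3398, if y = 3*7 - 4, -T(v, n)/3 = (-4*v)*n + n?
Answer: -2386/1699 + 513*I*sqrt(322)/161 ≈ -1.4044 + 57.177*I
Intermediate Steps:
T(v, n) = -3*n + 12*n*v (T(v, n) = -3*((-4*v)*n + n) = -3*(-4*n*v + n) = -3*(n - 4*n*v) = -3*n + 12*n*v)
t(R, f) = 5*R
y = 17 (y = 21 - 4 = 17)
-2052/sqrt(t(T(-7, 3), 38) + y) - 4772/3398 = -2052/sqrt(5*(3*3*(-1 + 4*(-7))) + 17) - 4772/3398 = -2052/sqrt(5*(3*3*(-1 - 28)) + 17) - 4772*1/3398 = -2052/sqrt(5*(3*3*(-29)) + 17) - 2386/1699 = -2052/sqrt(5*(-261) + 17) - 2386/1699 = -2052/sqrt(-1305 + 17) - 2386/1699 = -2052*(-I*sqrt(322)/644) - 2386/1699 = -(-513)*I*sqrt(322)/161 - 2386/1699 = 513*I*sqrt(322)/161 - 2386/1699 = -2386/1699 + 513*I*sqrt(322)/161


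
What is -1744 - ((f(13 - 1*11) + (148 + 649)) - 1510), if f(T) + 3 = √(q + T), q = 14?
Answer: -1032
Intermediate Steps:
f(T) = -3 + √(14 + T)
-1744 - ((f(13 - 1*11) + (148 + 649)) - 1510) = -1744 - (((-3 + √(14 + (13 - 1*11))) + (148 + 649)) - 1510) = -1744 - (((-3 + √(14 + (13 - 11))) + 797) - 1510) = -1744 - (((-3 + √(14 + 2)) + 797) - 1510) = -1744 - (((-3 + √16) + 797) - 1510) = -1744 - (((-3 + 4) + 797) - 1510) = -1744 - ((1 + 797) - 1510) = -1744 - (798 - 1510) = -1744 - 1*(-712) = -1744 + 712 = -1032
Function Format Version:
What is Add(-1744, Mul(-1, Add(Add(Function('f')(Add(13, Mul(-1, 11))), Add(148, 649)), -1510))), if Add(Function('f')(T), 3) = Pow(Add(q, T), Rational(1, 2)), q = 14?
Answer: -1032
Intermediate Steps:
Function('f')(T) = Add(-3, Pow(Add(14, T), Rational(1, 2)))
Add(-1744, Mul(-1, Add(Add(Function('f')(Add(13, Mul(-1, 11))), Add(148, 649)), -1510))) = Add(-1744, Mul(-1, Add(Add(Add(-3, Pow(Add(14, Add(13, Mul(-1, 11))), Rational(1, 2))), Add(148, 649)), -1510))) = Add(-1744, Mul(-1, Add(Add(Add(-3, Pow(Add(14, Add(13, -11)), Rational(1, 2))), 797), -1510))) = Add(-1744, Mul(-1, Add(Add(Add(-3, Pow(Add(14, 2), Rational(1, 2))), 797), -1510))) = Add(-1744, Mul(-1, Add(Add(Add(-3, Pow(16, Rational(1, 2))), 797), -1510))) = Add(-1744, Mul(-1, Add(Add(Add(-3, 4), 797), -1510))) = Add(-1744, Mul(-1, Add(Add(1, 797), -1510))) = Add(-1744, Mul(-1, Add(798, -1510))) = Add(-1744, Mul(-1, -712)) = Add(-1744, 712) = -1032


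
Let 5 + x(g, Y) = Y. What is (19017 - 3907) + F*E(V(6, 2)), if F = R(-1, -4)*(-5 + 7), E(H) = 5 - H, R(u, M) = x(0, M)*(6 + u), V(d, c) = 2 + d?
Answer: 15380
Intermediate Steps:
x(g, Y) = -5 + Y
R(u, M) = (-5 + M)*(6 + u)
F = -90 (F = ((-5 - 4)*(6 - 1))*(-5 + 7) = -9*5*2 = -45*2 = -90)
(19017 - 3907) + F*E(V(6, 2)) = (19017 - 3907) - 90*(5 - (2 + 6)) = 15110 - 90*(5 - 1*8) = 15110 - 90*(5 - 8) = 15110 - 90*(-3) = 15110 + 270 = 15380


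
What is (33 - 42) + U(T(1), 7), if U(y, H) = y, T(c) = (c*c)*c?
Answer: -8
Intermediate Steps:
T(c) = c³ (T(c) = c²*c = c³)
(33 - 42) + U(T(1), 7) = (33 - 42) + 1³ = -9 + 1 = -8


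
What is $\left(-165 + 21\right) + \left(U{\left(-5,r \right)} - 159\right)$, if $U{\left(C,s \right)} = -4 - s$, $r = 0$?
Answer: $-307$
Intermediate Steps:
$\left(-165 + 21\right) + \left(U{\left(-5,r \right)} - 159\right) = \left(-165 + 21\right) - 163 = -144 + \left(\left(-4 + 0\right) - 159\right) = -144 - 163 = -307$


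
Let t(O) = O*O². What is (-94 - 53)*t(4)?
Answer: -9408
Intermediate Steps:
t(O) = O³
(-94 - 53)*t(4) = (-94 - 53)*4³ = -147*64 = -9408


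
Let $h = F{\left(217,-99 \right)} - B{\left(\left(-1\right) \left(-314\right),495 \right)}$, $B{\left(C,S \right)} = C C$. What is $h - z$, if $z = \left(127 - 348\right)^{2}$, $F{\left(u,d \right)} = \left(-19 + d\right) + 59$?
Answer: $-147496$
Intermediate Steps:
$B{\left(C,S \right)} = C^{2}$
$F{\left(u,d \right)} = 40 + d$
$h = -98655$ ($h = \left(40 - 99\right) - \left(\left(-1\right) \left(-314\right)\right)^{2} = -59 - 314^{2} = -59 - 98596 = -98655$)
$z = 48841$ ($z = \left(-221\right)^{2} = 48841$)
$h - z = -98655 - 48841 = -147496$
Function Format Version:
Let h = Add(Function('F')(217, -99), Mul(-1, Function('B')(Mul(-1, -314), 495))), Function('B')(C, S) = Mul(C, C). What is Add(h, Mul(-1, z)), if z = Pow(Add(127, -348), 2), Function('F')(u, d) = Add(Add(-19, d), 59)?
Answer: -147496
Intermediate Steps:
Function('B')(C, S) = Pow(C, 2)
Function('F')(u, d) = Add(40, d)
h = -98655 (h = Add(Add(40, -99), Mul(-1, Pow(Mul(-1, -314), 2))) = Add(-59, Mul(-1, Pow(314, 2))) = Add(-59, Mul(-1, 98596)) = Add(-59, -98596) = -98655)
z = 48841 (z = Pow(-221, 2) = 48841)
Add(h, Mul(-1, z)) = Add(-98655, Mul(-1, 48841)) = Add(-98655, -48841) = -147496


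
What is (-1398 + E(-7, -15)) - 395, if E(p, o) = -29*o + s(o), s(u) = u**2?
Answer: -1133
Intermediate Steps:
E(p, o) = o**2 - 29*o (E(p, o) = -29*o + o**2 = o**2 - 29*o)
(-1398 + E(-7, -15)) - 395 = (-1398 - 15*(-29 - 15)) - 395 = (-1398 - 15*(-44)) - 395 = (-1398 + 660) - 395 = -738 - 395 = -1133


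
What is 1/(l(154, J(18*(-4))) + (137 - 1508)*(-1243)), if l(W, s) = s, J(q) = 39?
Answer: 1/1704192 ≈ 5.8679e-7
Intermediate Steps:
1/(l(154, J(18*(-4))) + (137 - 1508)*(-1243)) = 1/(39 + (137 - 1508)*(-1243)) = 1/(39 - 1371*(-1243)) = 1/(39 + 1704153) = 1/1704192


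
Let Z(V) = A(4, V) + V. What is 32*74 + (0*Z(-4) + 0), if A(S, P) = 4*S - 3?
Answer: 2368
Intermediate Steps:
A(S, P) = -3 + 4*S
Z(V) = 13 + V (Z(V) = (-3 + 4*4) + V = (-3 + 16) + V = 13 + V)
32*74 + (0*Z(-4) + 0) = 32*74 + (0*(13 - 4) + 0) = 2368 + (0*9 + 0) = 2368 + (0 + 0) = 2368 + 0 = 2368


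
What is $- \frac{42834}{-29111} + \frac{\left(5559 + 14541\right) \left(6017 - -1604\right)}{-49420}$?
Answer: $- \frac{222858362841}{71933281} \approx -3098.1$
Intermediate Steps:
$- \frac{42834}{-29111} + \frac{\left(5559 + 14541\right) \left(6017 - -1604\right)}{-49420} = \left(-42834\right) \left(- \frac{1}{29111}\right) + 20100 \left(6017 + 1604\right) \left(- \frac{1}{49420}\right) = \frac{42834}{29111} + 20100 \cdot 7621 \left(- \frac{1}{49420}\right) = \frac{42834}{29111} + 153182100 \left(- \frac{1}{49420}\right) = \frac{42834}{29111} - \frac{7659105}{2471} = - \frac{222858362841}{71933281}$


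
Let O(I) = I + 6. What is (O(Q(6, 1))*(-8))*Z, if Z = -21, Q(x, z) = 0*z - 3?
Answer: 504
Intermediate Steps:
Q(x, z) = -3 (Q(x, z) = 0 - 3 = -3)
O(I) = 6 + I
(O(Q(6, 1))*(-8))*Z = ((6 - 3)*(-8))*(-21) = (3*(-8))*(-21) = -24*(-21) = 504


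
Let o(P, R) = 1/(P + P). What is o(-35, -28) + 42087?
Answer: 2946089/70 ≈ 42087.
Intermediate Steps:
o(P, R) = 1/(2*P)
o(-35, -28) + 42087 = (½)/(-35) + 42087 = (½)*(-1/35) + 42087 = -1/70 + 42087 = 2946089/70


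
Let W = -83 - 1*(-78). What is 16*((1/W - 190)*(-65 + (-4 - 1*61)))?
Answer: 395616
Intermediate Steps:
W = -5 (W = -83 + 78 = -5)
16*((1/W - 190)*(-65 + (-4 - 1*61))) = 16*((1/(-5) - 190)*(-65 + (-4 - 1*61))) = 16*((-⅕ - 190)*(-65 + (-4 - 61))) = 16*(-951*(-65 - 65)/5) = 16*(-951/5*(-130)) = 16*24726 = 395616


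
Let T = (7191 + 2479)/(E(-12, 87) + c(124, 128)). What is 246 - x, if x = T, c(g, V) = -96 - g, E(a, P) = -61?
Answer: 78796/281 ≈ 280.41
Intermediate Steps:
T = -9670/281 (T = (7191 + 2479)/(-61 + (-96 - 1*124)) = 9670/(-61 + (-96 - 124)) = 9670/(-61 - 220) = 9670/(-281) = 9670*(-1/281) = -9670/281 ≈ -34.413)
x = -9670/281 ≈ -34.413
246 - x = 246 - 1*(-9670/281) = 246 + 9670/281 = 78796/281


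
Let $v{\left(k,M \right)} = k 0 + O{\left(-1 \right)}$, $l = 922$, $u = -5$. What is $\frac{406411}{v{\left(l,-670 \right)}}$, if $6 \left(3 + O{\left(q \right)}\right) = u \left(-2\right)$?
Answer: $- \frac{1219233}{4} \approx -3.0481 \cdot 10^{5}$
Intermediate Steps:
$O{\left(q \right)} = - \frac{4}{3}$ ($O{\left(q \right)} = -3 + \frac{\left(-5\right) \left(-2\right)}{6} = -3 + \frac{1}{6} \cdot 10 = -3 + \frac{5}{3} = - \frac{4}{3}$)
$v{\left(k,M \right)} = - \frac{4}{3}$ ($v{\left(k,M \right)} = k 0 - \frac{4}{3} = 0 - \frac{4}{3} = - \frac{4}{3}$)
$\frac{406411}{v{\left(l,-670 \right)}} = \frac{406411}{- \frac{4}{3}} = 406411 \left(- \frac{3}{4}\right) = - \frac{1219233}{4}$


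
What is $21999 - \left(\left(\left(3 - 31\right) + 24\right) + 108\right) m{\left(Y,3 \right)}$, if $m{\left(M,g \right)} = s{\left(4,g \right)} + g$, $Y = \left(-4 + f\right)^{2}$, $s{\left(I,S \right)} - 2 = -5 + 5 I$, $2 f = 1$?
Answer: $19919$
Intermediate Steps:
$f = \frac{1}{2}$ ($f = \frac{1}{2} \cdot 1 = \frac{1}{2} \approx 0.5$)
$s{\left(I,S \right)} = -3 + 5 I$ ($s{\left(I,S \right)} = 2 + \left(-5 + 5 I\right) = -3 + 5 I$)
$Y = \frac{49}{4}$ ($Y = \left(-4 + \frac{1}{2}\right)^{2} = \left(- \frac{7}{2}\right)^{2} = \frac{49}{4} \approx 12.25$)
$m{\left(M,g \right)} = 17 + g$ ($m{\left(M,g \right)} = \left(-3 + 5 \cdot 4\right) + g = \left(-3 + 20\right) + g = 17 + g$)
$21999 - \left(\left(\left(3 - 31\right) + 24\right) + 108\right) m{\left(Y,3 \right)} = 21999 - \left(\left(\left(3 - 31\right) + 24\right) + 108\right) \left(17 + 3\right) = 21999 - \left(\left(-28 + 24\right) + 108\right) 20 = 21999 - \left(-4 + 108\right) 20 = 21999 - 104 \cdot 20 = 21999 - 2080 = 19919$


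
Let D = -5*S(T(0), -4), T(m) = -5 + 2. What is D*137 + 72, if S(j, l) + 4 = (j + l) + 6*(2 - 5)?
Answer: 19937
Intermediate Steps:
T(m) = -3
S(j, l) = -22 + j + l (S(j, l) = -4 + ((j + l) + 6*(2 - 5)) = -4 + ((j + l) + 6*(-3)) = -4 + ((j + l) - 18) = -4 + (-18 + j + l) = -22 + j + l)
D = 145 (D = -5*(-22 - 3 - 4) = -5*(-29) = 145)
D*137 + 72 = 145*137 + 72 = 19865 + 72 = 19937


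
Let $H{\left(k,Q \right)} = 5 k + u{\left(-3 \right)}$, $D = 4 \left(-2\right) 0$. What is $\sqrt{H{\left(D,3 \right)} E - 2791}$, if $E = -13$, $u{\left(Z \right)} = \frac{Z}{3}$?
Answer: $i \sqrt{2778} \approx 52.707 i$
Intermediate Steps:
$u{\left(Z \right)} = \frac{Z}{3}$ ($u{\left(Z \right)} = Z \frac{1}{3} = \frac{Z}{3}$)
$D = 0$ ($D = \left(-8\right) 0 = 0$)
$H{\left(k,Q \right)} = -1 + 5 k$ ($H{\left(k,Q \right)} = 5 k + \frac{1}{3} \left(-3\right) = 5 k - 1 = -1 + 5 k$)
$\sqrt{H{\left(D,3 \right)} E - 2791} = \sqrt{\left(-1 + 5 \cdot 0\right) \left(-13\right) - 2791} = \sqrt{\left(-1 + 0\right) \left(-13\right) - 2791} = \sqrt{\left(-1\right) \left(-13\right) - 2791} = \sqrt{13 - 2791} = \sqrt{-2778} = i \sqrt{2778}$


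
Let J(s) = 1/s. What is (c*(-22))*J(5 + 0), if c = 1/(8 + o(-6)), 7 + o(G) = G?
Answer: 22/25 ≈ 0.88000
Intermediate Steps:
o(G) = -7 + G
c = -⅕ (c = 1/(8 + (-7 - 6)) = 1/(8 - 13) = 1/(-5) = -⅕ ≈ -0.20000)
(c*(-22))*J(5 + 0) = (-⅕*(-22))/(5 + 0) = (22/5)/5 = (22/5)*(⅕) = 22/25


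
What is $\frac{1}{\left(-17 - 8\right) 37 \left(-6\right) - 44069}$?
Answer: $- \frac{1}{38519} \approx -2.5961 \cdot 10^{-5}$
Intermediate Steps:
$\frac{1}{\left(-17 - 8\right) 37 \left(-6\right) - 44069} = \frac{1}{\left(-25\right) 37 \left(-6\right) - 44069} = \frac{1}{\left(-925\right) \left(-6\right) - 44069} = \frac{1}{5550 - 44069} = \frac{1}{-38519} = - \frac{1}{38519}$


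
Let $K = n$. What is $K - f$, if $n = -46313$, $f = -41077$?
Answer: $-5236$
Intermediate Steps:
$K = -46313$
$K - f = -46313 - -41077 = -46313 + 41077 = -5236$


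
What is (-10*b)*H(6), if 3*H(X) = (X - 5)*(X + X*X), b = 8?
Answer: -1120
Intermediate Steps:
H(X) = (-5 + X)*(X + X²)/3 (H(X) = ((X - 5)*(X + X*X))/3 = ((-5 + X)*(X + X²))/3 = (-5 + X)*(X + X²)/3)
(-10*b)*H(6) = (-10*8)*((⅓)*6*(-5 + 6² - 4*6)) = -80*6*(-5 + 36 - 24)/3 = -80*6*7/3 = -80*14 = -1120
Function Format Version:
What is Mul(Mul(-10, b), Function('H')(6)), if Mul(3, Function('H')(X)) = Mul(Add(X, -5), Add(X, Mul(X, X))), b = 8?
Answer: -1120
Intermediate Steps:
Function('H')(X) = Mul(Rational(1, 3), Add(-5, X), Add(X, Pow(X, 2))) (Function('H')(X) = Mul(Rational(1, 3), Mul(Add(X, -5), Add(X, Mul(X, X)))) = Mul(Rational(1, 3), Mul(Add(-5, X), Add(X, Pow(X, 2)))) = Mul(Rational(1, 3), Add(-5, X), Add(X, Pow(X, 2))))
Mul(Mul(-10, b), Function('H')(6)) = Mul(Mul(-10, 8), Mul(Rational(1, 3), 6, Add(-5, Pow(6, 2), Mul(-4, 6)))) = Mul(-80, Mul(Rational(1, 3), 6, Add(-5, 36, -24))) = Mul(-80, Mul(Rational(1, 3), 6, 7)) = Mul(-80, 14) = -1120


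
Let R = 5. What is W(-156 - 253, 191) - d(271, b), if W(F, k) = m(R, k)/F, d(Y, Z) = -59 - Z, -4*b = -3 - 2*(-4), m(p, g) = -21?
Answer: 94563/1636 ≈ 57.801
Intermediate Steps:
b = -5/4 (b = -(-3 - 2*(-4))/4 = -(-3 + 8)/4 = -¼*5 = -5/4 ≈ -1.2500)
W(F, k) = -21/F
W(-156 - 253, 191) - d(271, b) = -21/(-156 - 253) - (-59 - 1*(-5/4)) = -21/(-409) - (-59 + 5/4) = -21*(-1/409) - 1*(-231/4) = 21/409 + 231/4 = 94563/1636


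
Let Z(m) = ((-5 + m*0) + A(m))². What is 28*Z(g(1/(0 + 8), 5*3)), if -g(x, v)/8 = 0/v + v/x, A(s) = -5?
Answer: 2800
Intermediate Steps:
g(x, v) = -8*v/x (g(x, v) = -8*(0/v + v/x) = -8*(0 + v/x) = -8*v/x)
Z(m) = 100 (Z(m) = ((-5 + m*0) - 5)² = ((-5 + 0) - 5)² = (-5 - 5)² = (-10)² = 100)
28*Z(g(1/(0 + 8), 5*3)) = 28*100 = 2800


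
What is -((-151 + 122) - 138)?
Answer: 167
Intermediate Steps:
-((-151 + 122) - 138) = -(-29 - 138) = -1*(-167) = 167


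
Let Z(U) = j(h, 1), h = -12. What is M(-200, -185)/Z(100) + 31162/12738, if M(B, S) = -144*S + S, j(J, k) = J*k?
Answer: -18700547/8492 ≈ -2202.1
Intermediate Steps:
Z(U) = -12 (Z(U) = -12*1 = -12)
M(B, S) = -143*S
M(-200, -185)/Z(100) + 31162/12738 = -143*(-185)/(-12) + 31162/12738 = 26455*(-1/12) + 31162*(1/12738) = -26455/12 + 15581/6369 = -18700547/8492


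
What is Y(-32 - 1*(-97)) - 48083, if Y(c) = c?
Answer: -48018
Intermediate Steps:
Y(-32 - 1*(-97)) - 48083 = (-32 - 1*(-97)) - 48083 = (-32 + 97) - 48083 = 65 - 48083 = -48018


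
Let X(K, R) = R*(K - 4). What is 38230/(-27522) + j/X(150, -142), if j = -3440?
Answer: -87238585/71323263 ≈ -1.2231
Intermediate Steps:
X(K, R) = R*(-4 + K)
38230/(-27522) + j/X(150, -142) = 38230/(-27522) - 3440*(-1/(142*(-4 + 150))) = 38230*(-1/27522) - 3440/((-142*146)) = -19115/13761 - 3440/(-20732) = -19115/13761 - 3440*(-1/20732) = -19115/13761 + 860/5183 = -87238585/71323263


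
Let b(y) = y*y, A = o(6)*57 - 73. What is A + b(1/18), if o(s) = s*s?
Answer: 641197/324 ≈ 1979.0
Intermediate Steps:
o(s) = s²
A = 1979 (A = 6²*57 - 73 = 36*57 - 73 = 2052 - 73 = 1979)
b(y) = y²
A + b(1/18) = 1979 + (1/18)² = 1979 + 1/324 = 641197/324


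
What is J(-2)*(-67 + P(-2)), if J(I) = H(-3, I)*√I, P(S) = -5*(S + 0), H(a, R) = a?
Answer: 171*I*√2 ≈ 241.83*I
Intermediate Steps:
P(S) = -5*S
J(I) = -3*√I
J(-2)*(-67 + P(-2)) = (-3*I*√2)*(-67 - 5*(-2)) = (-3*I*√2)*(-67 + 10) = -3*I*√2*(-57) = 171*I*√2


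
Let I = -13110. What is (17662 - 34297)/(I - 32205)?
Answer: 1109/3021 ≈ 0.36710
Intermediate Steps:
(17662 - 34297)/(I - 32205) = (17662 - 34297)/(-13110 - 32205) = -16635/(-45315) = -16635*(-1/45315) = 1109/3021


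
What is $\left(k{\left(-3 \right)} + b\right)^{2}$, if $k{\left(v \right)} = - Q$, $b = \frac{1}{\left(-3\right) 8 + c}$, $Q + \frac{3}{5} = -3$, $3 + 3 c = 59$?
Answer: $\frac{74529}{6400} \approx 11.645$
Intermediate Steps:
$c = \frac{56}{3}$ ($c = -1 + \frac{1}{3} \cdot 59 = -1 + \frac{59}{3} = \frac{56}{3} \approx 18.667$)
$Q = - \frac{18}{5}$ ($Q = - \frac{3}{5} - 3 = - \frac{18}{5} \approx -3.6$)
$b = - \frac{3}{16}$ ($b = \frac{1}{\left(-3\right) 8 + \frac{56}{3}} = \frac{1}{-24 + \frac{56}{3}} = \frac{1}{- \frac{16}{3}} = - \frac{3}{16} \approx -0.1875$)
$k{\left(v \right)} = \frac{18}{5}$ ($k{\left(v \right)} = \left(-1\right) \left(- \frac{18}{5}\right) = \frac{18}{5}$)
$\left(k{\left(-3 \right)} + b\right)^{2} = \left(\frac{18}{5} - \frac{3}{16}\right)^{2} = \left(\frac{273}{80}\right)^{2} = \frac{74529}{6400}$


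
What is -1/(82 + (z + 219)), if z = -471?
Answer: 1/170 ≈ 0.0058824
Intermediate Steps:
-1/(82 + (z + 219)) = -1/(82 + (-471 + 219)) = -1/(82 - 252) = -1/(-170) = -1*(-1/170) = 1/170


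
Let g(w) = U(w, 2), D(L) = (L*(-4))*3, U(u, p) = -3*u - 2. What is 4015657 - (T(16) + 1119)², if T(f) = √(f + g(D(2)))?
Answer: 2763410 - 2238*√86 ≈ 2.7427e+6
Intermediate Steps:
U(u, p) = -2 - 3*u
D(L) = -12*L (D(L) = -4*L*3 = -12*L)
g(w) = -2 - 3*w
T(f) = √(70 + f) (T(f) = √(f + (-2 - (-36)*2)) = √(f + (-2 - 3*(-24))) = √(f + (-2 + 72)) = √(f + 70) = √(70 + f))
4015657 - (T(16) + 1119)² = 4015657 - (√(70 + 16) + 1119)² = 4015657 - (√86 + 1119)² = 4015657 - (1119 + √86)²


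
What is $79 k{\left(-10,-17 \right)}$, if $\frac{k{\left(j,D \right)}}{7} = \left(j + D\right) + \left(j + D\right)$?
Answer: $-29862$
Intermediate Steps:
$k{\left(j,D \right)} = 14 D + 14 j$ ($k{\left(j,D \right)} = 7 \left(\left(j + D\right) + \left(j + D\right)\right) = 7 \left(\left(D + j\right) + \left(D + j\right)\right) = 7 \left(2 D + 2 j\right) = 14 D + 14 j$)
$79 k{\left(-10,-17 \right)} = 79 \left(14 \left(-17\right) + 14 \left(-10\right)\right) = 79 \left(-238 - 140\right) = 79 \left(-378\right) = -29862$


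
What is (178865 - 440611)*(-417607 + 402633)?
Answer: 3919384604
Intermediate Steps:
(178865 - 440611)*(-417607 + 402633) = -261746*(-14974) = 3919384604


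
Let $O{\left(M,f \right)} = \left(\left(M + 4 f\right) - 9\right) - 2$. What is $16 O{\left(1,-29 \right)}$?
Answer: $-2016$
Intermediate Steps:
$O{\left(M,f \right)} = -11 + M + 4 f$ ($O{\left(M,f \right)} = \left(-9 + M + 4 f\right) - 2 = -11 + M + 4 f$)
$16 O{\left(1,-29 \right)} = 16 \left(-11 + 1 + 4 \left(-29\right)\right) = 16 \left(-11 + 1 - 116\right) = 16 \left(-126\right) = -2016$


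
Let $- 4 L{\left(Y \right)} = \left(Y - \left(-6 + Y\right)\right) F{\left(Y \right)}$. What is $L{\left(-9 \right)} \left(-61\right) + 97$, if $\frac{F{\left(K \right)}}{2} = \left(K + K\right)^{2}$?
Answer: $59389$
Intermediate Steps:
$F{\left(K \right)} = 8 K^{2}$ ($F{\left(K \right)} = 2 \left(K + K\right)^{2} = 2 \left(2 K\right)^{2} = 2 \cdot 4 K^{2} = 8 K^{2}$)
$L{\left(Y \right)} = - 12 Y^{2}$ ($L{\left(Y \right)} = - \frac{\left(Y - \left(-6 + Y\right)\right) 8 Y^{2}}{4} = - \frac{6 \cdot 8 Y^{2}}{4} = - \frac{48 Y^{2}}{4} = - 12 Y^{2}$)
$L{\left(-9 \right)} \left(-61\right) + 97 = - 12 \left(-9\right)^{2} \left(-61\right) + 97 = \left(-12\right) 81 \left(-61\right) + 97 = \left(-972\right) \left(-61\right) + 97 = 59292 + 97 = 59389$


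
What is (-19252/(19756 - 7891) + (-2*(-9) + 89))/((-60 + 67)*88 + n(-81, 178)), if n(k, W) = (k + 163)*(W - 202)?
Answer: -1250303/16041480 ≈ -0.077942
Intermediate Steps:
n(k, W) = (-202 + W)*(163 + k) (n(k, W) = (163 + k)*(-202 + W) = (-202 + W)*(163 + k))
(-19252/(19756 - 7891) + (-2*(-9) + 89))/((-60 + 67)*88 + n(-81, 178)) = (-19252/(19756 - 7891) + (-2*(-9) + 89))/((-60 + 67)*88 + (-32926 - 202*(-81) + 163*178 + 178*(-81))) = (-19252/11865 + (18 + 89))/(7*88 + (-32926 + 16362 + 29014 - 14418)) = (-19252*1/11865 + 107)/(616 - 1968) = (-19252/11865 + 107)/(-1352) = (1250303/11865)*(-1/1352) = -1250303/16041480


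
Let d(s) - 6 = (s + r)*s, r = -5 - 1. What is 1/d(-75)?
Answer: 1/6081 ≈ 0.00016445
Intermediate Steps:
r = -6
d(s) = 6 + s*(-6 + s) (d(s) = 6 + (s - 6)*s = 6 + (-6 + s)*s = 6 + s*(-6 + s))
1/d(-75) = 1/(6 + (-75)² - 6*(-75)) = 1/(6 + 5625 + 450) = 1/6081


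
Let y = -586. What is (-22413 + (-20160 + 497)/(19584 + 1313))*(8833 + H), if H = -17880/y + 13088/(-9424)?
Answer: -37702422955484092/189807451 ≈ -1.9864e+8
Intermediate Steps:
H = 5025986/172577 (H = -17880/(-586) + 13088/(-9424) = -17880*(-1/586) + 13088*(-1/9424) = 8940/293 - 818/589 = 5025986/172577 ≈ 29.123)
(-22413 + (-20160 + 497)/(19584 + 1313))*(8833 + H) = (-22413 + (-20160 + 497)/(19584 + 1313))*(8833 + 5025986/172577) = (-22413 - 19663/20897)*(1529398627/172577) = -468384124/20897*1529398627/172577 = -37702422955484092/189807451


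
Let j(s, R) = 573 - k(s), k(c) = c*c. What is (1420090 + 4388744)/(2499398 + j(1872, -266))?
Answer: -5808834/1004413 ≈ -5.7833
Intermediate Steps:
k(c) = c**2
j(s, R) = 573 - s**2
(1420090 + 4388744)/(2499398 + j(1872, -266)) = (1420090 + 4388744)/(2499398 + (573 - 1*1872**2)) = 5808834/(2499398 + (573 - 1*3504384)) = 5808834/(2499398 + (573 - 3504384)) = 5808834/(2499398 - 3503811) = 5808834/(-1004413) = 5808834*(-1/1004413) = -5808834/1004413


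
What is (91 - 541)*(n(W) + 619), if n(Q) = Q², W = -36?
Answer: -861750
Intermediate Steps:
(91 - 541)*(n(W) + 619) = (91 - 541)*((-36)² + 619) = -450*(1296 + 619) = -450*1915 = -861750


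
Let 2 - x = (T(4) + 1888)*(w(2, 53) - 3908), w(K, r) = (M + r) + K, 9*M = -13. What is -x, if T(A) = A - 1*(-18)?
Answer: -66257918/9 ≈ -7.3620e+6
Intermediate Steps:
M = -13/9 (M = (⅑)*(-13) = -13/9 ≈ -1.4444)
w(K, r) = -13/9 + K + r (w(K, r) = (-13/9 + r) + K = -13/9 + K + r)
T(A) = 18 + A (T(A) = A + 18 = 18 + A)
x = 66257918/9 (x = 2 - ((18 + 4) + 1888)*((-13/9 + 2 + 53) - 3908) = 2 - (22 + 1888)*(482/9 - 3908) = 2 - 1910*(-34690)/9 = 2 - 1*(-66257900/9) = 2 + 66257900/9 = 66257918/9 ≈ 7.3620e+6)
-x = -1*66257918/9 = -66257918/9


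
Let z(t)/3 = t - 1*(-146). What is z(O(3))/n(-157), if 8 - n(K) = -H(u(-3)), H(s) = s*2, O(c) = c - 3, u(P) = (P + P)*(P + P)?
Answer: 219/40 ≈ 5.4750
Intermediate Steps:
u(P) = 4*P**2 (u(P) = (2*P)*(2*P) = 4*P**2)
O(c) = -3 + c
H(s) = 2*s
z(t) = 438 + 3*t (z(t) = 3*(t - 1*(-146)) = 3*(t + 146) = 3*(146 + t) = 438 + 3*t)
n(K) = 80 (n(K) = 8 - (-1)*2*(4*(-3)**2) = 8 - (-1)*2*(4*9) = 8 - (-1)*2*36 = 8 - (-1)*72 = 8 - 1*(-72) = 8 + 72 = 80)
z(O(3))/n(-157) = (438 + 3*(-3 + 3))/80 = (438 + 3*0)*(1/80) = (438 + 0)*(1/80) = 438*(1/80) = 219/40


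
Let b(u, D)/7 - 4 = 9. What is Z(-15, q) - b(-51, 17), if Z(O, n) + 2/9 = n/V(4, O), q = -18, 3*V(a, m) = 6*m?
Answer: -4078/45 ≈ -90.622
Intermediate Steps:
V(a, m) = 2*m (V(a, m) = (6*m)/3 = 2*m)
Z(O, n) = -2/9 + n/(2*O) (Z(O, n) = -2/9 + n/((2*O)) = -2/9 + n*(1/(2*O)) = -2/9 + n/(2*O))
b(u, D) = 91 (b(u, D) = 28 + 7*9 = 28 + 63 = 91)
Z(-15, q) - b(-51, 17) = (-2/9 + (½)*(-18)/(-15)) - 1*91 = (-2/9 + (½)*(-18)*(-1/15)) - 91 = (-2/9 + ⅗) - 91 = 17/45 - 91 = -4078/45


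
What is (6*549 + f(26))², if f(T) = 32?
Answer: 11062276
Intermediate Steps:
(6*549 + f(26))² = (6*549 + 32)² = (3294 + 32)² = 3326² = 11062276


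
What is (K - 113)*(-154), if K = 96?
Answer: 2618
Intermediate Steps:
(K - 113)*(-154) = (96 - 113)*(-154) = -17*(-154) = 2618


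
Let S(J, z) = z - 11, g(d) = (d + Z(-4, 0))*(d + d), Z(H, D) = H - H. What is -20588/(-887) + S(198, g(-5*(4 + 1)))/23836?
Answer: 8336179/358348 ≈ 23.263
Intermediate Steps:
Z(H, D) = 0
g(d) = 2*d² (g(d) = (d + 0)*(d + d) = d*(2*d) = 2*d²)
S(J, z) = -11 + z
-20588/(-887) + S(198, g(-5*(4 + 1)))/23836 = -20588/(-887) + (-11 + 2*(-5*(4 + 1))²)/23836 = -20588*(-1/887) + (-11 + 2*(-5*5)²)*(1/23836) = 20588/887 + (-11 + 2*(-25)²)*(1/23836) = 20588/887 + (-11 + 2*625)*(1/23836) = 20588/887 + (-11 + 1250)*(1/23836) = 20588/887 + 1239*(1/23836) = 20588/887 + 21/404 = 8336179/358348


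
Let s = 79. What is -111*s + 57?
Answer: -8712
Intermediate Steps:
-111*s + 57 = -111*79 + 57 = -8769 + 57 = -8712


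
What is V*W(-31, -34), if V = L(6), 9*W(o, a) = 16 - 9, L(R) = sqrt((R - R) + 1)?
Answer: 7/9 ≈ 0.77778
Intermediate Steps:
L(R) = 1 (L(R) = sqrt(0 + 1) = sqrt(1) = 1)
W(o, a) = 7/9 (W(o, a) = (16 - 9)/9 = (1/9)*7 = 7/9)
V = 1
V*W(-31, -34) = 1*(7/9) = 7/9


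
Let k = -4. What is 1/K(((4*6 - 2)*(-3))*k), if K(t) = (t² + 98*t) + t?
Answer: 1/95832 ≈ 1.0435e-5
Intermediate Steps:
K(t) = t² + 99*t
1/K(((4*6 - 2)*(-3))*k) = 1/((((4*6 - 2)*(-3))*(-4))*(99 + ((4*6 - 2)*(-3))*(-4))) = 1/((((24 - 2)*(-3))*(-4))*(99 + ((24 - 2)*(-3))*(-4))) = 1/(((22*(-3))*(-4))*(99 + (22*(-3))*(-4))) = 1/((-66*(-4))*(99 - 66*(-4))) = 1/(264*(99 + 264)) = 1/(264*363) = 1/95832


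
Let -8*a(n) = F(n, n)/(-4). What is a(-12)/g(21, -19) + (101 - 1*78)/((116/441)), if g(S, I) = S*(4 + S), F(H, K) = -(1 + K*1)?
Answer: 42600919/487200 ≈ 87.440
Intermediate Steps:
F(H, K) = -1 - K (F(H, K) = -(1 + K) = -1 - K)
a(n) = -1/32 - n/32 (a(n) = -(-1 - n)/(8*(-4)) = -(-1 - n)*(-1)/(8*4) = -(1/4 + n/4)/8 = -1/32 - n/32)
a(-12)/g(21, -19) + (101 - 1*78)/((116/441)) = (-1/32 - 1/32*(-12))/((21*(4 + 21))) + (101 - 1*78)/((116/441)) = (-1/32 + 3/8)/((21*25)) + (101 - 78)/((116*(1/441))) = (11/32)/525 + 23/(116/441) = (11/32)*(1/525) + 23*(441/116) = 11/16800 + 10143/116 = 42600919/487200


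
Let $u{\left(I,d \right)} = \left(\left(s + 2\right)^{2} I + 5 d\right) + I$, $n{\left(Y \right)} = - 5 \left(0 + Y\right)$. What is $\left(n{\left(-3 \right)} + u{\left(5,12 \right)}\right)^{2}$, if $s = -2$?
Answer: $6400$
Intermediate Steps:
$n{\left(Y \right)} = - 5 Y$
$u{\left(I,d \right)} = I + 5 d$ ($u{\left(I,d \right)} = \left(\left(-2 + 2\right)^{2} I + 5 d\right) + I = \left(0^{2} I + 5 d\right) + I = \left(0 I + 5 d\right) + I = \left(0 + 5 d\right) + I = 5 d + I = I + 5 d$)
$\left(n{\left(-3 \right)} + u{\left(5,12 \right)}\right)^{2} = \left(\left(-5\right) \left(-3\right) + \left(5 + 5 \cdot 12\right)\right)^{2} = \left(15 + \left(5 + 60\right)\right)^{2} = \left(15 + 65\right)^{2} = 80^{2} = 6400$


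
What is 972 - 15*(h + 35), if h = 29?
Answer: 12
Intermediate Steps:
972 - 15*(h + 35) = 972 - 15*(29 + 35) = 972 - 15*64 = 972 - 1*960 = 972 - 960 = 12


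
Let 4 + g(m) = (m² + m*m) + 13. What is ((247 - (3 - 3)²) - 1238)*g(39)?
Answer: -3023541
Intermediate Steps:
g(m) = 9 + 2*m² (g(m) = -4 + ((m² + m*m) + 13) = -4 + ((m² + m²) + 13) = -4 + (2*m² + 13) = -4 + (13 + 2*m²) = 9 + 2*m²)
((247 - (3 - 3)²) - 1238)*g(39) = ((247 - (3 - 3)²) - 1238)*(9 + 2*39²) = ((247 - 1*0²) - 1238)*(9 + 2*1521) = ((247 - 1*0) - 1238)*(9 + 3042) = ((247 + 0) - 1238)*3051 = (247 - 1238)*3051 = -991*3051 = -3023541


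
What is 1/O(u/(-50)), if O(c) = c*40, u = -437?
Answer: 5/1748 ≈ 0.0028604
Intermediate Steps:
O(c) = 40*c
1/O(u/(-50)) = 1/(40*(-437/(-50))) = 1/(40*(-437*(-1/50))) = 1/(40*(437/50)) = 1/(1748/5) = 5/1748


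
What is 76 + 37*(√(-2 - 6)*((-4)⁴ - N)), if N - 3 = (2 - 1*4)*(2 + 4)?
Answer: 76 + 19610*I*√2 ≈ 76.0 + 27733.0*I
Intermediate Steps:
N = -9 (N = 3 + (2 - 1*4)*(2 + 4) = 3 + (2 - 4)*6 = 3 - 2*6 = 3 - 12 = -9)
76 + 37*(√(-2 - 6)*((-4)⁴ - N)) = 76 + 37*(√(-2 - 6)*((-4)⁴ - 1*(-9))) = 76 + 37*(√(-8)*(256 + 9)) = 76 + 37*((2*I*√2)*265) = 76 + 37*(530*I*√2) = 76 + 19610*I*√2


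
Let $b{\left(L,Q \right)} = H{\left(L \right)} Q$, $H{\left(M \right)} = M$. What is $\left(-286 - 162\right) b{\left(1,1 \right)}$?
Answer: $-448$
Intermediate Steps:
$b{\left(L,Q \right)} = L Q$
$\left(-286 - 162\right) b{\left(1,1 \right)} = \left(-286 - 162\right) 1 \cdot 1 = \left(-448\right) 1 = -448$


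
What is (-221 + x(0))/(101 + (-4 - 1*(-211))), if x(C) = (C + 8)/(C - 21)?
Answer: -4649/6468 ≈ -0.71877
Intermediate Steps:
x(C) = (8 + C)/(-21 + C)
(-221 + x(0))/(101 + (-4 - 1*(-211))) = (-221 + (8 + 0)/(-21 + 0))/(101 + (-4 - 1*(-211))) = (-221 + 8/(-21))/(101 + (-4 + 211)) = (-221 - 1/21*8)/(101 + 207) = (-221 - 8/21)/308 = -4649/21*1/308 = -4649/6468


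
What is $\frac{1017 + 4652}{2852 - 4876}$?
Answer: $- \frac{5669}{2024} \approx -2.8009$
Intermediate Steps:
$\frac{1017 + 4652}{2852 - 4876} = \frac{5669}{-2024} = 5669 \left(- \frac{1}{2024}\right) = - \frac{5669}{2024}$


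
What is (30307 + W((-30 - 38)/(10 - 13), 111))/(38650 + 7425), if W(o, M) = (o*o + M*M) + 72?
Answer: 388924/414675 ≈ 0.93790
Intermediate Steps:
W(o, M) = 72 + M² + o² (W(o, M) = (o² + M²) + 72 = (M² + o²) + 72 = 72 + M² + o²)
(30307 + W((-30 - 38)/(10 - 13), 111))/(38650 + 7425) = (30307 + (72 + 111² + ((-30 - 38)/(10 - 13))²))/(38650 + 7425) = (30307 + (72 + 12321 + (-68/(-3))²))/46075 = (30307 + (72 + 12321 + (-68*(-⅓))²))*(1/46075) = (30307 + (72 + 12321 + (68/3)²))*(1/46075) = (30307 + (72 + 12321 + 4624/9))*(1/46075) = (30307 + 116161/9)*(1/46075) = (388924/9)*(1/46075) = 388924/414675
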